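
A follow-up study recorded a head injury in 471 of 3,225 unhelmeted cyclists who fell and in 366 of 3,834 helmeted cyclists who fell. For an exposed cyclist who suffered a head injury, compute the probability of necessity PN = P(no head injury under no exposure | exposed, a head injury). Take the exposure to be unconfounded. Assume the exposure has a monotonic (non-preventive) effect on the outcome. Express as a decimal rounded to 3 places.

PN ≈ 0.346

p₁ = P(outcome | exposed) = 471/3225 = 0.14605
p₀ = P(outcome | unexposed) = 366/3834 = 0.095462
Under exogeneity and monotonicity, PN = (p₁ − p₀) / p₁.
PN = (0.14605 − 0.095462) / 0.14605 = 0.050585 / 0.14605 ≈ 0.3464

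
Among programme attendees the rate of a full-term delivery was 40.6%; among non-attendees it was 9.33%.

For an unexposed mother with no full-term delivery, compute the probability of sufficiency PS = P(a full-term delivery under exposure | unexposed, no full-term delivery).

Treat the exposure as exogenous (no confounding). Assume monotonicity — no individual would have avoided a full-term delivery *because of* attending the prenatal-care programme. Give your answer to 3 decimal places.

PS ≈ 0.345

p₁ = 0.406, p₀ = 0.0933.
Under exogeneity and monotonicity, PS = (p₁ − p₀) / (1 − p₀).
PS = (0.406 − 0.0933) / (1 − 0.0933) = 0.3127 / 0.9067 ≈ 0.3449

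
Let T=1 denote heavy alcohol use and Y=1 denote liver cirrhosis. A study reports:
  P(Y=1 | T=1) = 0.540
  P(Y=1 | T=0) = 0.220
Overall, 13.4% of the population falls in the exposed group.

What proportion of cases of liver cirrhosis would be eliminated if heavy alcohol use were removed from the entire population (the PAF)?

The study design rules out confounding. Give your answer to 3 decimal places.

Let p₁ = 0.54, p₀ = 0.22.
Overall risk P(Y=1) = π·p₁ + (1−π)·p₀ = 0.134×0.54 + 0.866×0.22 = 0.26288.
Under exogeneity, PAF = [P(Y=1) − p₀] / P(Y=1).
PAF = (0.26288 − 0.22) / 0.26288 ≈ 0.1631

PAF ≈ 0.163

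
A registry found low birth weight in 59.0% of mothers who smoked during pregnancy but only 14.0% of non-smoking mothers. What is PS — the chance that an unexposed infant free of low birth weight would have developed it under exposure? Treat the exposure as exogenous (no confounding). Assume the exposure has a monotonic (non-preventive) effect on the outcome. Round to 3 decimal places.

p₁ = 0.59, p₀ = 0.14.
Under exogeneity and monotonicity, PS = (p₁ − p₀) / (1 − p₀).
PS = (0.59 − 0.14) / (1 − 0.14) = 0.45 / 0.86 ≈ 0.5233

PS ≈ 0.523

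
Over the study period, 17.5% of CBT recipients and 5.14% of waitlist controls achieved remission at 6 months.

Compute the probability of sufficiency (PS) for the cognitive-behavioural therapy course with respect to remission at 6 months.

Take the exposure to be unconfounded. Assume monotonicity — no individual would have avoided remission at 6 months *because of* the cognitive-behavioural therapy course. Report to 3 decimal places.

p₁ = 0.175, p₀ = 0.0514.
Under exogeneity and monotonicity, PS = (p₁ − p₀) / (1 − p₀).
PS = (0.175 − 0.0514) / (1 − 0.0514) = 0.1236 / 0.9486 ≈ 0.1303

PS ≈ 0.130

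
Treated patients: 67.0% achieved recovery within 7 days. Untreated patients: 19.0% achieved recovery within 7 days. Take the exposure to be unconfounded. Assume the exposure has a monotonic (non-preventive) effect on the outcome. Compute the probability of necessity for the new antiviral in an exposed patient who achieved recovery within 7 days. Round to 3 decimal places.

PN ≈ 0.716

p₁ = 0.67, p₀ = 0.19.
Under exogeneity and monotonicity, PN = (p₁ − p₀) / p₁.
PN = (0.67 − 0.19) / 0.67 = 0.48 / 0.67 ≈ 0.7164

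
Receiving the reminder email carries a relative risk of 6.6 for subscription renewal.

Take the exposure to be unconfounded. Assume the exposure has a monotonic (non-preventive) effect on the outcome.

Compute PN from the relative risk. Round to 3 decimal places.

Under exogeneity and monotonicity, PN = (RR − 1) / RR = 1 − 1/RR.
PN = (6.6 − 1) / 6.6 = 5.6 / 6.6 ≈ 0.8485

PN ≈ 0.848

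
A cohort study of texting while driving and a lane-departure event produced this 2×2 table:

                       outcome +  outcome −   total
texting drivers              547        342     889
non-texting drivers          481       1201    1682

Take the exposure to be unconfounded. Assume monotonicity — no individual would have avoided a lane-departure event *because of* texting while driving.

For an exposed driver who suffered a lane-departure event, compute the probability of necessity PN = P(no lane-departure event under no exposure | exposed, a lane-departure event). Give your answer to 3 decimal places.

PN ≈ 0.535

p₁ = P(outcome | exposed) = 547/889 = 0.6153
p₀ = P(outcome | unexposed) = 481/1682 = 0.28597
Under exogeneity and monotonicity, PN = (p₁ − p₀) / p₁.
PN = (0.6153 − 0.28597) / 0.6153 = 0.32933 / 0.6153 ≈ 0.5352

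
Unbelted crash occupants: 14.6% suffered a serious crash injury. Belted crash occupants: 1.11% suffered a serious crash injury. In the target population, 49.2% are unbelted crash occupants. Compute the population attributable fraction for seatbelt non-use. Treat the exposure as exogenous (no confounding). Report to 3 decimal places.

p₁ = 0.146, p₀ = 0.0111.
Overall risk P(Y=1) = π·p₁ + (1−π)·p₀ = 0.492×0.146 + 0.508×0.0111 = 0.077471.
Under exogeneity, PAF = [P(Y=1) − p₀] / P(Y=1).
PAF = (0.077471 − 0.0111) / 0.077471 ≈ 0.8567

PAF ≈ 0.857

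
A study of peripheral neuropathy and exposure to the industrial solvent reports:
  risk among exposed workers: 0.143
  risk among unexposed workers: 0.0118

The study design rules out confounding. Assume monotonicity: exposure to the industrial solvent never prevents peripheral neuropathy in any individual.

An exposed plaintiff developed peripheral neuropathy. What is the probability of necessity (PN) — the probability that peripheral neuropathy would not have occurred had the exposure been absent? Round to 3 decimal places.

Let p₁ = 0.143, p₀ = 0.0118.
Under exogeneity and monotonicity, PN = (p₁ − p₀) / p₁.
PN = (0.143 − 0.0118) / 0.143 = 0.1312 / 0.143 ≈ 0.9175

PN ≈ 0.917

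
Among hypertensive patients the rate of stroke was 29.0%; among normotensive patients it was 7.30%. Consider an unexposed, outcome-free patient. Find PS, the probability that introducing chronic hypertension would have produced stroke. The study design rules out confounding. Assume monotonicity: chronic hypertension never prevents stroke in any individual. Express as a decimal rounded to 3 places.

PS ≈ 0.234

p₁ = 0.29, p₀ = 0.073.
Under exogeneity and monotonicity, PS = (p₁ − p₀) / (1 − p₀).
PS = (0.29 − 0.073) / (1 − 0.073) = 0.217 / 0.927 ≈ 0.2341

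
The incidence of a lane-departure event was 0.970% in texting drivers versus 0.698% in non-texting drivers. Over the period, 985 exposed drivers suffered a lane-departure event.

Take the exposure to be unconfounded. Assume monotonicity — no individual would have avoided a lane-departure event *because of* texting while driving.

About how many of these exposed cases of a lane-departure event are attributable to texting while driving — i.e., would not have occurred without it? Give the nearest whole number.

about 276 cases

p₁ = 0.0097, p₀ = 0.00698.
PN = (p₁ − p₀)/p₁ = (0.0097 − 0.00698) / 0.0097 ≈ 0.28041.
Attributable cases ≈ PN × (exposed cases) = 0.28041 × 985 ≈ 276.21.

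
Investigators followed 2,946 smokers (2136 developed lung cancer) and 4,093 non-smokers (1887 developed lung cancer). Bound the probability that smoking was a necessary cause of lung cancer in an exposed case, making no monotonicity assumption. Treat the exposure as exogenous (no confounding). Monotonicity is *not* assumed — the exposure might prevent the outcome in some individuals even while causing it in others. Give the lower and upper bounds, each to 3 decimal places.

p₁ = P(outcome | exposed) = 2136/2946 = 0.72505
p₀ = P(outcome | unexposed) = 1887/4093 = 0.46103
Under exogeneity alone the bounds on PN are max{0,(p₁−p₀)/p₁} ≤ PN ≤ min{1,(1−p₀)/p₁}.
  lower = (p₁ − p₀)/p₁ = 0.26402 / 0.72505 ≈ 0.3641
  upper = min{1, (1 − p₀)/p₁} = 0.53897 / 0.72505 ≈ 0.7434

0.364 ≤ PN ≤ 0.743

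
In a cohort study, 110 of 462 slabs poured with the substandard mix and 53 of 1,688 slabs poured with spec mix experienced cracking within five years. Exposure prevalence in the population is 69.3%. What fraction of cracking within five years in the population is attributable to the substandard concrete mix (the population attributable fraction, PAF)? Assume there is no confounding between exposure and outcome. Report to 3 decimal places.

PAF ≈ 0.820

p₁ = P(outcome | exposed) = 110/462 = 0.2381
p₀ = P(outcome | unexposed) = 53/1688 = 0.031398
Overall risk P(Y=1) = π·p₁ + (1−π)·p₀ = 0.693×0.2381 + 0.307×0.031398 = 0.17464.
Under exogeneity, PAF = [P(Y=1) − p₀] / P(Y=1).
PAF = (0.17464 − 0.031398) / 0.17464 ≈ 0.8202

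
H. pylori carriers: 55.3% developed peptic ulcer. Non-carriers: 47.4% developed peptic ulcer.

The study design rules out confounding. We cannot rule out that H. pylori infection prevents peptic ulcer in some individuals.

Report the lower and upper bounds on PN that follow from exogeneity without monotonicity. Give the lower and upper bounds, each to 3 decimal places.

p₁ = 0.553, p₀ = 0.474.
Under exogeneity alone the bounds on PN are max{0,(p₁−p₀)/p₁} ≤ PN ≤ min{1,(1−p₀)/p₁}.
  lower = (p₁ − p₀)/p₁ = 0.079 / 0.553 ≈ 0.1429
  upper = min{1, (1 − p₀)/p₁} = 0.526 / 0.553 ≈ 0.9512

0.143 ≤ PN ≤ 0.951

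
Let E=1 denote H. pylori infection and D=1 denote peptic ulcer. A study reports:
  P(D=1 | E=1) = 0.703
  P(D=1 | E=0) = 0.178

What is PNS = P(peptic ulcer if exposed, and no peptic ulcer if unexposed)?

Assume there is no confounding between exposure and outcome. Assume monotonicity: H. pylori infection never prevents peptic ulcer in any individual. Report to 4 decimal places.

PNS ≈ 0.5250

Let p₁ = 0.703, p₀ = 0.178.
Under exogeneity and monotonicity, PNS = p₁ − p₀.
PNS = 0.703 − 0.178 = 0.525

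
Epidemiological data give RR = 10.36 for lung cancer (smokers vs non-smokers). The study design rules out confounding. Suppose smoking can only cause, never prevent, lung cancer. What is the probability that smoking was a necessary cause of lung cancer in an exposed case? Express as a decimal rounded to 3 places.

Under exogeneity and monotonicity, PN = (RR − 1) / RR = 1 − 1/RR.
PN = (10.36 − 1) / 10.36 = 9.36 / 10.36 ≈ 0.9035

PN ≈ 0.903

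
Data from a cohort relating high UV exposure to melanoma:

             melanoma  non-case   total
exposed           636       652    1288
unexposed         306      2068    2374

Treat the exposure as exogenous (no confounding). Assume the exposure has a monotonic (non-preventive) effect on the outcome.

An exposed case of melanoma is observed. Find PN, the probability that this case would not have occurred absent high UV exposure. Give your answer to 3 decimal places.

p₁ = P(outcome | exposed) = 636/1288 = 0.49379
p₀ = P(outcome | unexposed) = 306/2374 = 0.1289
Under exogeneity and monotonicity, PN = (p₁ − p₀) / p₁.
PN = (0.49379 − 0.1289) / 0.49379 = 0.36489 / 0.49379 ≈ 0.7390

PN ≈ 0.739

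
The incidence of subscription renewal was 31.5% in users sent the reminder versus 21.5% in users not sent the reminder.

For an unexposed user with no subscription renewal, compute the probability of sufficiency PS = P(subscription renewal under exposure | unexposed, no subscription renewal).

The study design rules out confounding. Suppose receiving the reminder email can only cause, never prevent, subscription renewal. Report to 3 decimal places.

PS ≈ 0.127

p₁ = 0.315, p₀ = 0.215.
Under exogeneity and monotonicity, PS = (p₁ − p₀) / (1 − p₀).
PS = (0.315 − 0.215) / (1 − 0.215) = 0.1 / 0.785 ≈ 0.1274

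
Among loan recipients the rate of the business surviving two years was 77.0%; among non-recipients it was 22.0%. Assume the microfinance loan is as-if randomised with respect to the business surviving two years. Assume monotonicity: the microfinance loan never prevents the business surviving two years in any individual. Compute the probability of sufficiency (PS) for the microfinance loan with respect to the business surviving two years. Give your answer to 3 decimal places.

p₁ = 0.77, p₀ = 0.22.
Under exogeneity and monotonicity, PS = (p₁ − p₀) / (1 − p₀).
PS = (0.77 − 0.22) / (1 − 0.22) = 0.55 / 0.78 ≈ 0.7051

PS ≈ 0.705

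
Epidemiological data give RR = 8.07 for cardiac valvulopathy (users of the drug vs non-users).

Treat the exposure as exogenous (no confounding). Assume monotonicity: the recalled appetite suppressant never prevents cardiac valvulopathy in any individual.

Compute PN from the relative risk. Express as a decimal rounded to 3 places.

PN ≈ 0.876

Under exogeneity and monotonicity, PN = (RR − 1) / RR = 1 − 1/RR.
PN = (8.07 − 1) / 8.07 = 7.07 / 8.07 ≈ 0.8761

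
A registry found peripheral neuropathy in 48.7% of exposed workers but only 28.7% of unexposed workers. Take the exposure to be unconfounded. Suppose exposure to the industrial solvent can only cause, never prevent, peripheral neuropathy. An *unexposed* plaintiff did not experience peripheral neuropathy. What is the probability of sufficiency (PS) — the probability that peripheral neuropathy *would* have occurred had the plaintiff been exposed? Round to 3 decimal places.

PS ≈ 0.281

p₁ = 0.487, p₀ = 0.287.
Under exogeneity and monotonicity, PS = (p₁ − p₀) / (1 − p₀).
PS = (0.487 − 0.287) / (1 − 0.287) = 0.2 / 0.713 ≈ 0.2805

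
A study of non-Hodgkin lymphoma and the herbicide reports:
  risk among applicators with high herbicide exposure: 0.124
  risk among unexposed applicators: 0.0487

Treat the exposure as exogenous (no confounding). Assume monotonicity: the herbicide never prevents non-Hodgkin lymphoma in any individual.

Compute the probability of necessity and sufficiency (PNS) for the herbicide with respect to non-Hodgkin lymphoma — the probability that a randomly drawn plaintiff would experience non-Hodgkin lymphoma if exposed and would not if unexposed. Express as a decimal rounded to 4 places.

PNS ≈ 0.0753

Let p₁ = 0.124, p₀ = 0.0487.
Under exogeneity and monotonicity, PNS = p₁ − p₀.
PNS = 0.124 − 0.0487 = 0.0753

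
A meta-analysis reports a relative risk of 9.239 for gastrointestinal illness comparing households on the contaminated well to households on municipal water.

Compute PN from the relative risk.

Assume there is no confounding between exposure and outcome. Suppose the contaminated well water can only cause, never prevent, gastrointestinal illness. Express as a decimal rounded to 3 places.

PN ≈ 0.892

Under exogeneity and monotonicity, PN = (RR − 1) / RR = 1 − 1/RR.
PN = (9.239 − 1) / 9.239 = 8.239 / 9.239 ≈ 0.8918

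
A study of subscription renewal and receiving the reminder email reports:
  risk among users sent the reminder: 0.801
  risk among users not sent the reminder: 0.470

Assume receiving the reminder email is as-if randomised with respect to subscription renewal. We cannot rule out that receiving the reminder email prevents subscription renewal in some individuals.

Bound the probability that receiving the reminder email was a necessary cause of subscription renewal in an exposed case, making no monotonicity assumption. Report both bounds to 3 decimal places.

Let p₁ = 0.801, p₀ = 0.47.
Under exogeneity alone the bounds on PN are max{0,(p₁−p₀)/p₁} ≤ PN ≤ min{1,(1−p₀)/p₁}.
  lower = (p₁ − p₀)/p₁ = 0.331 / 0.801 ≈ 0.4132
  upper = min{1, (1 − p₀)/p₁} = 0.53 / 0.801 ≈ 0.6617

0.413 ≤ PN ≤ 0.662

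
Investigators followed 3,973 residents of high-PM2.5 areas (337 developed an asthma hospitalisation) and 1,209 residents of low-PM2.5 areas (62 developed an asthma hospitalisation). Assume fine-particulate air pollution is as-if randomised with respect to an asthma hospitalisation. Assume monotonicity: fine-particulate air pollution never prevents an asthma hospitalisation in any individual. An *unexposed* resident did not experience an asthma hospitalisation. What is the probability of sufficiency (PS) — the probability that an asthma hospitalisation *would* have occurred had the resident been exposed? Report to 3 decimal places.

p₁ = P(outcome | exposed) = 337/3973 = 0.084823
p₀ = P(outcome | unexposed) = 62/1209 = 0.051282
Under exogeneity and monotonicity, PS = (p₁ − p₀) / (1 − p₀).
PS = (0.084823 − 0.051282) / (1 − 0.051282) = 0.033541 / 0.94872 ≈ 0.0354

PS ≈ 0.035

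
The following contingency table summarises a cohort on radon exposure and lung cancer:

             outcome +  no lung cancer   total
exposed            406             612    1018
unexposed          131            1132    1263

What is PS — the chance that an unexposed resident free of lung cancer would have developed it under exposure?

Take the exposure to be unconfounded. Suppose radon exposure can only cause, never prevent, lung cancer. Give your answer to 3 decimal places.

PS ≈ 0.329

p₁ = P(outcome | exposed) = 406/1018 = 0.39882
p₀ = P(outcome | unexposed) = 131/1263 = 0.10372
Under exogeneity and monotonicity, PS = (p₁ − p₀) / (1 − p₀).
PS = (0.39882 − 0.10372) / (1 − 0.10372) = 0.2951 / 0.89628 ≈ 0.3293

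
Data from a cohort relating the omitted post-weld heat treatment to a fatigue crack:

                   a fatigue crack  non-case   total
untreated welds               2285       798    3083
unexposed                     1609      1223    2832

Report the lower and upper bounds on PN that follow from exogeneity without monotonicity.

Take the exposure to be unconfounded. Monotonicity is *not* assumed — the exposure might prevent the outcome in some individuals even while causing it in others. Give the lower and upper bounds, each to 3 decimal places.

0.233 ≤ PN ≤ 0.583

p₁ = P(outcome | exposed) = 2285/3083 = 0.74116
p₀ = P(outcome | unexposed) = 1609/2832 = 0.56815
Under exogeneity alone the bounds on PN are max{0,(p₁−p₀)/p₁} ≤ PN ≤ min{1,(1−p₀)/p₁}.
  lower = (p₁ − p₀)/p₁ = 0.17301 / 0.74116 ≈ 0.2334
  upper = min{1, (1 − p₀)/p₁} = 0.43185 / 0.74116 ≈ 0.5827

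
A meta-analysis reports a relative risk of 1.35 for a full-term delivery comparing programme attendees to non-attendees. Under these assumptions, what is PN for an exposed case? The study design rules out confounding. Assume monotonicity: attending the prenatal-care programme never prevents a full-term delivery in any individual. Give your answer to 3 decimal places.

Under exogeneity and monotonicity, PN = (RR − 1) / RR = 1 − 1/RR.
PN = (1.35 − 1) / 1.35 = 0.35 / 1.35 ≈ 0.2593

PN ≈ 0.259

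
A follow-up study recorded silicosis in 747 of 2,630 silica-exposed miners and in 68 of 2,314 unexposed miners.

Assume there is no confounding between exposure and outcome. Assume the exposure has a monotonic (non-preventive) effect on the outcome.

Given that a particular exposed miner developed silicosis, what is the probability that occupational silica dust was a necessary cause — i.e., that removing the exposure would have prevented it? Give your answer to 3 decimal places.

PN ≈ 0.897

p₁ = P(outcome | exposed) = 747/2630 = 0.28403
p₀ = P(outcome | unexposed) = 68/2314 = 0.029386
Under exogeneity and monotonicity, PN = (p₁ − p₀) / p₁.
PN = (0.28403 − 0.029386) / 0.28403 = 0.25464 / 0.28403 ≈ 0.8965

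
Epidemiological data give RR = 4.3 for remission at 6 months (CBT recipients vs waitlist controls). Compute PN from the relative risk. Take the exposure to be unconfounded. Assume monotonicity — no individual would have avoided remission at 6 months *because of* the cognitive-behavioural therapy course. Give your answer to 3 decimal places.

Under exogeneity and monotonicity, PN = (RR − 1) / RR = 1 − 1/RR.
PN = (4.3 − 1) / 4.3 = 3.3 / 4.3 ≈ 0.7674

PN ≈ 0.767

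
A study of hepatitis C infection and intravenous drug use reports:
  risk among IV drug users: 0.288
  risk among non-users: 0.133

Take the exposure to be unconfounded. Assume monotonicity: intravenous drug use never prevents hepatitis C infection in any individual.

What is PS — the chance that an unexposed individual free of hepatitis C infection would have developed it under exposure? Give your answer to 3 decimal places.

PS ≈ 0.179

Let p₁ = 0.288, p₀ = 0.133.
Under exogeneity and monotonicity, PS = (p₁ − p₀) / (1 − p₀).
PS = (0.288 − 0.133) / (1 − 0.133) = 0.155 / 0.867 ≈ 0.1788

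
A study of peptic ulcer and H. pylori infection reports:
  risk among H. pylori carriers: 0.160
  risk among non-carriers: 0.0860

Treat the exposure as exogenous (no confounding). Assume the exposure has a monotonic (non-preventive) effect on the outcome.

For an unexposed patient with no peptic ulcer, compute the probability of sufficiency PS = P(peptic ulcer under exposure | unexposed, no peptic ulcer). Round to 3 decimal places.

Let p₁ = 0.16, p₀ = 0.086.
Under exogeneity and monotonicity, PS = (p₁ − p₀) / (1 − p₀).
PS = (0.16 − 0.086) / (1 − 0.086) = 0.074 / 0.914 ≈ 0.0810

PS ≈ 0.081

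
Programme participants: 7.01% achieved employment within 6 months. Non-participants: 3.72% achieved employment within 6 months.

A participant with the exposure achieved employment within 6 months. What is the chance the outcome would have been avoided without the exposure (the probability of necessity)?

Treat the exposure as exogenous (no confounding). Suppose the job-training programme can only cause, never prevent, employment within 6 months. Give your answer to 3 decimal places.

p₁ = 0.0701, p₀ = 0.0372.
Under exogeneity and monotonicity, PN = (p₁ − p₀) / p₁.
PN = (0.0701 − 0.0372) / 0.0701 = 0.0329 / 0.0701 ≈ 0.4693

PN ≈ 0.469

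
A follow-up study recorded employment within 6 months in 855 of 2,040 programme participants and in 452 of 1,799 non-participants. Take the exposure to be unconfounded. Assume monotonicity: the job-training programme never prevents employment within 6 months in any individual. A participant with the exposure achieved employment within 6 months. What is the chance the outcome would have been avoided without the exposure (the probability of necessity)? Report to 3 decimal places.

PN ≈ 0.401

p₁ = P(outcome | exposed) = 855/2040 = 0.41912
p₀ = P(outcome | unexposed) = 452/1799 = 0.25125
Under exogeneity and monotonicity, PN = (p₁ − p₀) / p₁.
PN = (0.41912 − 0.25125) / 0.41912 = 0.16787 / 0.41912 ≈ 0.4005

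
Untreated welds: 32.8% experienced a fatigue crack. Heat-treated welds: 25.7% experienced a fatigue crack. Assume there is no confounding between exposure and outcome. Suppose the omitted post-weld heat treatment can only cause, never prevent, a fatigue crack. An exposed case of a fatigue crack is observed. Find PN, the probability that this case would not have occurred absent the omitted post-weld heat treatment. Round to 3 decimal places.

p₁ = 0.328, p₀ = 0.257.
Under exogeneity and monotonicity, PN = (p₁ − p₀) / p₁.
PN = (0.328 − 0.257) / 0.328 = 0.071 / 0.328 ≈ 0.2165

PN ≈ 0.216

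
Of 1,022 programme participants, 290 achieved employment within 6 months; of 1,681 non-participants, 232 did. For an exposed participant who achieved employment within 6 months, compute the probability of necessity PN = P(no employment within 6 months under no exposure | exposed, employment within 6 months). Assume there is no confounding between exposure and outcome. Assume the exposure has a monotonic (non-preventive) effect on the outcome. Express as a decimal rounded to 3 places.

p₁ = P(outcome | exposed) = 290/1022 = 0.28376
p₀ = P(outcome | unexposed) = 232/1681 = 0.13801
Under exogeneity and monotonicity, PN = (p₁ − p₀) / p₁.
PN = (0.28376 − 0.13801) / 0.28376 = 0.14574 / 0.28376 ≈ 0.5136

PN ≈ 0.514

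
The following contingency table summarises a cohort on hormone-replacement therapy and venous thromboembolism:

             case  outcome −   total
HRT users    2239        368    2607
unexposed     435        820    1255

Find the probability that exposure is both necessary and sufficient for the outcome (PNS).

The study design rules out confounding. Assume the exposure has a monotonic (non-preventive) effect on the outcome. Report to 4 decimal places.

PNS ≈ 0.5122

p₁ = P(outcome | exposed) = 2239/2607 = 0.85884
p₀ = P(outcome | unexposed) = 435/1255 = 0.34661
Under exogeneity and monotonicity, PNS = p₁ − p₀.
PNS = 0.85884 − 0.34661 = 0.51223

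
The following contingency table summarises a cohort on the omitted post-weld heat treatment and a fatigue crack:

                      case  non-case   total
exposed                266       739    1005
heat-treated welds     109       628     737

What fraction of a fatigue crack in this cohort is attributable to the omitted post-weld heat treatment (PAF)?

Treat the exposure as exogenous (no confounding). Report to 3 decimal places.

p₁ = P(outcome | exposed) = 266/1005 = 0.26468
p₀ = P(outcome | unexposed) = 109/737 = 0.1479
Exposure prevalence π = 1005/1742 = 0.57692; overall risk P(Y=1) = 0.21527.
Under exogeneity, PAF = [P(Y=1) − p₀]/P(Y=1).
PAF = (0.21527 − 0.1479) / 0.21527 ≈ 0.3130

PAF ≈ 0.313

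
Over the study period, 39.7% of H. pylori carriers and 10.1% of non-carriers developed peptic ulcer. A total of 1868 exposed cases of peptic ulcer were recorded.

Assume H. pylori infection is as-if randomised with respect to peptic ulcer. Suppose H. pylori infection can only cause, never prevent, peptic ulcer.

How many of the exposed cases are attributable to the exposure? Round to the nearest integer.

p₁ = 0.397, p₀ = 0.101.
PN = (p₁ − p₀)/p₁ = (0.397 − 0.101) / 0.397 ≈ 0.74559.
Attributable cases ≈ PN × (exposed cases) = 0.74559 × 1868 ≈ 1392.77.

about 1393 cases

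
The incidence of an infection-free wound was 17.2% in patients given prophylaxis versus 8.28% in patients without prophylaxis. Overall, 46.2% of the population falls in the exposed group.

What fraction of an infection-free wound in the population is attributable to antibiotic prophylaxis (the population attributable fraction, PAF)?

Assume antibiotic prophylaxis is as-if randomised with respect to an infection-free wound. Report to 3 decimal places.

PAF ≈ 0.332

p₁ = 0.172, p₀ = 0.0828.
Overall risk P(Y=1) = π·p₁ + (1−π)·p₀ = 0.462×0.172 + 0.538×0.0828 = 0.12401.
Under exogeneity, PAF = [P(Y=1) − p₀] / P(Y=1).
PAF = (0.12401 − 0.0828) / 0.12401 ≈ 0.3323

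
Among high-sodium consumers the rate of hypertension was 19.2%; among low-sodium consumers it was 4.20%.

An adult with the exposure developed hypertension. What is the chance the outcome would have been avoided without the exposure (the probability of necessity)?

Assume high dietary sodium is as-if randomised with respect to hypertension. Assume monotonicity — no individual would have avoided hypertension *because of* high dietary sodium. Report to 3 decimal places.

p₁ = 0.192, p₀ = 0.042.
Under exogeneity and monotonicity, PN = (p₁ − p₀) / p₁.
PN = (0.192 − 0.042) / 0.192 = 0.15 / 0.192 ≈ 0.7812

PN ≈ 0.781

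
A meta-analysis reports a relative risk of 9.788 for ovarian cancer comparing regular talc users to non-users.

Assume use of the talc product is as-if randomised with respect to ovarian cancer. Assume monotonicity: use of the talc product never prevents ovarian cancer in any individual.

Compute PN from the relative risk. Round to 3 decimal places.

PN ≈ 0.898

Under exogeneity and monotonicity, PN = (RR − 1) / RR = 1 − 1/RR.
PN = (9.788 − 1) / 9.788 = 8.788 / 9.788 ≈ 0.8978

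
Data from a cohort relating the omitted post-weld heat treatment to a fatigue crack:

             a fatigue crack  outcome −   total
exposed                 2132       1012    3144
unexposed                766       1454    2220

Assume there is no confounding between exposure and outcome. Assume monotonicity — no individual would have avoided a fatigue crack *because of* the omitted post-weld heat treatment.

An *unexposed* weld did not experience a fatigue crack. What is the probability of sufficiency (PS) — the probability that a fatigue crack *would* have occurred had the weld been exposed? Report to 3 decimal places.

p₁ = P(outcome | exposed) = 2132/3144 = 0.67812
p₀ = P(outcome | unexposed) = 766/2220 = 0.34505
Under exogeneity and monotonicity, PS = (p₁ − p₀)/(1 − p₀).
PS = (0.67812 − 0.34505) / 0.65495 ≈ 0.5085

PS ≈ 0.509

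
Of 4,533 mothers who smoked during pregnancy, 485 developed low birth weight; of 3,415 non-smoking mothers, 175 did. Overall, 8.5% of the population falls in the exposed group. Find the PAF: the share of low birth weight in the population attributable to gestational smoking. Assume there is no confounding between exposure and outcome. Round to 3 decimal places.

p₁ = P(outcome | exposed) = 485/4533 = 0.10699
p₀ = P(outcome | unexposed) = 175/3415 = 0.051245
Overall risk P(Y=1) = π·p₁ + (1−π)·p₀ = 0.085×0.10699 + 0.915×0.051245 = 0.055983.
Under exogeneity, PAF = [P(Y=1) − p₀] / P(Y=1).
PAF = (0.055983 − 0.051245) / 0.055983 ≈ 0.0846

PAF ≈ 0.085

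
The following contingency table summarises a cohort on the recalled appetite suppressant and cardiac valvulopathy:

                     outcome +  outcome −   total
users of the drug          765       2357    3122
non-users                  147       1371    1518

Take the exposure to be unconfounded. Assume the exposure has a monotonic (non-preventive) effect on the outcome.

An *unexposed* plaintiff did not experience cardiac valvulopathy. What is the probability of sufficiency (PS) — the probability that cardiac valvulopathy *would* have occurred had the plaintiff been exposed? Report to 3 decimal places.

PS ≈ 0.164

p₁ = P(outcome | exposed) = 765/3122 = 0.24504
p₀ = P(outcome | unexposed) = 147/1518 = 0.096838
Under exogeneity and monotonicity, PS = (p₁ − p₀)/(1 − p₀).
PS = (0.24504 − 0.096838) / 0.90316 ≈ 0.1641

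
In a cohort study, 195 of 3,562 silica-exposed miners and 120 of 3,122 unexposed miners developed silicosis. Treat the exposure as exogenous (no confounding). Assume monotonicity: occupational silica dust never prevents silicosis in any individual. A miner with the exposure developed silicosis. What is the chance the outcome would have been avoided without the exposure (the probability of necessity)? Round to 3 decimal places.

PN ≈ 0.298

p₁ = P(outcome | exposed) = 195/3562 = 0.054745
p₀ = P(outcome | unexposed) = 120/3122 = 0.038437
Under exogeneity and monotonicity, PN = (p₁ − p₀) / p₁.
PN = (0.054745 − 0.038437) / 0.054745 = 0.016308 / 0.054745 ≈ 0.2979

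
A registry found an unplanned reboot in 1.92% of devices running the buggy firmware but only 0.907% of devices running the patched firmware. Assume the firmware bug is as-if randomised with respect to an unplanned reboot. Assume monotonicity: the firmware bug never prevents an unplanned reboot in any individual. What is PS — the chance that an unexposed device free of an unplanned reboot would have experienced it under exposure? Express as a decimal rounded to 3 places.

PS ≈ 0.010

p₁ = 0.0192, p₀ = 0.00907.
Under exogeneity and monotonicity, PS = (p₁ − p₀) / (1 − p₀).
PS = (0.0192 − 0.00907) / (1 − 0.00907) = 0.01013 / 0.99093 ≈ 0.0102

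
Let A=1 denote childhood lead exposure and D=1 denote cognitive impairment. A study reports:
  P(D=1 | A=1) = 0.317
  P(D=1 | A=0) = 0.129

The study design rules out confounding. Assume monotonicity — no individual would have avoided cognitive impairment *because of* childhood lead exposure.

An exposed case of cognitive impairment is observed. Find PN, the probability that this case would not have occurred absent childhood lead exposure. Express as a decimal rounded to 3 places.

PN ≈ 0.593

Let p₁ = 0.317, p₀ = 0.129.
Under exogeneity and monotonicity, PN = (p₁ − p₀) / p₁.
PN = (0.317 − 0.129) / 0.317 = 0.188 / 0.317 ≈ 0.5931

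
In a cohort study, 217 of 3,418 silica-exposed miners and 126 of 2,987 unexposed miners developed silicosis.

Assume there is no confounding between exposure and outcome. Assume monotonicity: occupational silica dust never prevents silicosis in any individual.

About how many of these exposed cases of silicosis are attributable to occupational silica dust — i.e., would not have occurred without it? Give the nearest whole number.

p₁ = P(outcome | exposed) = 217/3418 = 0.063487
p₀ = P(outcome | unexposed) = 126/2987 = 0.042183
PN = (p₁ − p₀)/p₁ = (0.063487 − 0.042183) / 0.063487 ≈ 0.33557.
Attributable cases ≈ PN × (exposed cases) = 0.33557 × 217 ≈ 72.82.

about 73 cases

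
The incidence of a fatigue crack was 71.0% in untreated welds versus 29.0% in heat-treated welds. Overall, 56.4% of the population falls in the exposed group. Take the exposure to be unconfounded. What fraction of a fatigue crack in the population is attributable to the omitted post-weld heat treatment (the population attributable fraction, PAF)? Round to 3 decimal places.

PAF ≈ 0.450

p₁ = 0.71, p₀ = 0.29.
Overall risk P(Y=1) = π·p₁ + (1−π)·p₀ = 0.564×0.71 + 0.436×0.29 = 0.52688.
Under exogeneity, PAF = [P(Y=1) − p₀] / P(Y=1).
PAF = (0.52688 − 0.29) / 0.52688 ≈ 0.4496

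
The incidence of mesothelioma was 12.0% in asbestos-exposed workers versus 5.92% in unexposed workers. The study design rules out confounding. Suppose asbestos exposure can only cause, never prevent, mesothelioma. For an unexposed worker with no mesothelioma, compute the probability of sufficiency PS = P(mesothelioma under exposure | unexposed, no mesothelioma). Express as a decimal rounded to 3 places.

p₁ = 0.12, p₀ = 0.0592.
Under exogeneity and monotonicity, PS = (p₁ − p₀) / (1 − p₀).
PS = (0.12 − 0.0592) / (1 − 0.0592) = 0.0608 / 0.9408 ≈ 0.0646

PS ≈ 0.065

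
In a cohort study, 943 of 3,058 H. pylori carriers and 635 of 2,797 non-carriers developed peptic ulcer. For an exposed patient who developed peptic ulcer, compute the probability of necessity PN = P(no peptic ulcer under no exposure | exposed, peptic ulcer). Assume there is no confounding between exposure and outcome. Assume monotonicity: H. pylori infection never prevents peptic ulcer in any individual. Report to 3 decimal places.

PN ≈ 0.264

p₁ = P(outcome | exposed) = 943/3058 = 0.30837
p₀ = P(outcome | unexposed) = 635/2797 = 0.22703
Under exogeneity and monotonicity, PN = (p₁ − p₀) / p₁.
PN = (0.30837 − 0.22703) / 0.30837 = 0.081343 / 0.30837 ≈ 0.2638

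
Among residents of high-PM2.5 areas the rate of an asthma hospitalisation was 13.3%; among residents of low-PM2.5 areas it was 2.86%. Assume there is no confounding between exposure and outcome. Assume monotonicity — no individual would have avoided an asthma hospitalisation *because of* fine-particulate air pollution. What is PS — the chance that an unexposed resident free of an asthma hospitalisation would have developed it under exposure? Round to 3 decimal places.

PS ≈ 0.107

p₁ = 0.133, p₀ = 0.0286.
Under exogeneity and monotonicity, PS = (p₁ − p₀) / (1 − p₀).
PS = (0.133 − 0.0286) / (1 − 0.0286) = 0.1044 / 0.9714 ≈ 0.1075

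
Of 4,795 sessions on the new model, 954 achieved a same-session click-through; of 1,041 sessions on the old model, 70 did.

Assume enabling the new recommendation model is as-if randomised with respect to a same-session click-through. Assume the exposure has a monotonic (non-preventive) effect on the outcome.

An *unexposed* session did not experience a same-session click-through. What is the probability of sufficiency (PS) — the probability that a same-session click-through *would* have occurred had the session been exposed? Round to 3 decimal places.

PS ≈ 0.141

p₁ = P(outcome | exposed) = 954/4795 = 0.19896
p₀ = P(outcome | unexposed) = 70/1041 = 0.067243
Under exogeneity and monotonicity, PS = (p₁ − p₀) / (1 − p₀).
PS = (0.19896 − 0.067243) / (1 − 0.067243) = 0.13171 / 0.93276 ≈ 0.1412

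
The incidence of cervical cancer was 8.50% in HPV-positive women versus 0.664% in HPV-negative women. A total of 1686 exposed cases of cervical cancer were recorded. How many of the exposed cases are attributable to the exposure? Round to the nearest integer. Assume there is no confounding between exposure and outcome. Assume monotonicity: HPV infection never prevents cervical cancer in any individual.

p₁ = 0.085, p₀ = 0.00664.
PN = (p₁ − p₀)/p₁ = (0.085 − 0.00664) / 0.085 ≈ 0.92188.
Attributable cases ≈ PN × (exposed cases) = 0.92188 × 1686 ≈ 1554.29.

about 1554 cases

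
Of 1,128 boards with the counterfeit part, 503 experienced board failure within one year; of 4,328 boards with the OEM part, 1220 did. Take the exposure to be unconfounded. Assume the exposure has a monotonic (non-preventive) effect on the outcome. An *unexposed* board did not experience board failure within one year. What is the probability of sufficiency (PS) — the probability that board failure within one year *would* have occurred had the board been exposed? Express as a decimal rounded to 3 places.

PS ≈ 0.228

p₁ = P(outcome | exposed) = 503/1128 = 0.44592
p₀ = P(outcome | unexposed) = 1220/4328 = 0.28189
Under exogeneity and monotonicity, PS = (p₁ − p₀) / (1 − p₀).
PS = (0.44592 − 0.28189) / (1 − 0.28189) = 0.16404 / 0.71811 ≈ 0.2284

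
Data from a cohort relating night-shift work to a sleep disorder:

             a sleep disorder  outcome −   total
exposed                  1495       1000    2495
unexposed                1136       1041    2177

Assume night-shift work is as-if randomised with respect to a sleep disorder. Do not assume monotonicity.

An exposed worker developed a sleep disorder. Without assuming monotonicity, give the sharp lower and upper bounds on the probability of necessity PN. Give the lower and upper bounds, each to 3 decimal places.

p₁ = P(outcome | exposed) = 1495/2495 = 0.5992
p₀ = P(outcome | unexposed) = 1136/2177 = 0.52182
Under exogeneity alone the bounds on PN are max{0,(p₁−p₀)/p₁} ≤ PN ≤ min{1,(1−p₀)/p₁}.
  lower = (p₁ − p₀)/p₁ = 0.077379 / 0.5992 ≈ 0.1291
  upper = min{1, (1 − p₀)/p₁} = 0.47818 / 0.5992 ≈ 0.7980

0.129 ≤ PN ≤ 0.798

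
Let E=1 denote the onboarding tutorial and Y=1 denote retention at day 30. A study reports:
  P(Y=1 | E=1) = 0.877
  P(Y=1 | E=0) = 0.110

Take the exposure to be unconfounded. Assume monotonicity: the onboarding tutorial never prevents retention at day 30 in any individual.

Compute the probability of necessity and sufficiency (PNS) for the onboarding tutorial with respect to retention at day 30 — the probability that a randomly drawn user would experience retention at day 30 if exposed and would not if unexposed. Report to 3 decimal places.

PNS ≈ 0.767

Let p₁ = 0.877, p₀ = 0.11.
Under exogeneity and monotonicity, PNS = p₁ − p₀.
PNS = 0.877 − 0.11 = 0.767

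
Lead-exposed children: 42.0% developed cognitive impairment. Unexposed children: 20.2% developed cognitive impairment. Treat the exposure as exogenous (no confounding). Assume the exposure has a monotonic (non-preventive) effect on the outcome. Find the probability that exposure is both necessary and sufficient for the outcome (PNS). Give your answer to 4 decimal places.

PNS ≈ 0.2180

p₁ = 0.42, p₀ = 0.202.
Under exogeneity and monotonicity, PNS = p₁ − p₀.
PNS = 0.42 − 0.202 = 0.218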